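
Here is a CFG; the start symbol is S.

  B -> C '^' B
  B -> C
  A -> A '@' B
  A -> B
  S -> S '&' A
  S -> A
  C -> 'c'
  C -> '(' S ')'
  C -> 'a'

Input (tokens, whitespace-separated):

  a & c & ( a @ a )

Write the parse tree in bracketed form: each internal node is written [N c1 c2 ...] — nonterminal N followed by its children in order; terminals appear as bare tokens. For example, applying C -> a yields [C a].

S
S & A
S & A & A
A & A & A
B & A & A
C & A & A
a & A & A
a & B & A
a & C & A
a & c & A
a & c & B
a & c & C
a & c & ( S )
a & c & ( A )
a & c & ( A @ B )
a & c & ( B @ B )
a & c & ( C @ B )
a & c & ( a @ B )
a & c & ( a @ C )
a & c & ( a @ a )

[S [S [S [A [B [C a]]]] & [A [B [C c]]]] & [A [B [C ( [S [A [A [B [C a]]] @ [B [C a]]]] )]]]]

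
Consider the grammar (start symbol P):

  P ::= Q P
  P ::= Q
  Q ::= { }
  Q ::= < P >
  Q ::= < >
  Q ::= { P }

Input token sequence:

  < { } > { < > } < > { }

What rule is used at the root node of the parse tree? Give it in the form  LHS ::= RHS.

P ::= Q P

[P [Q < [P [Q { }]] >] [P [Q { [P [Q < >]] }] [P [Q < >] [P [Q { }]]]]]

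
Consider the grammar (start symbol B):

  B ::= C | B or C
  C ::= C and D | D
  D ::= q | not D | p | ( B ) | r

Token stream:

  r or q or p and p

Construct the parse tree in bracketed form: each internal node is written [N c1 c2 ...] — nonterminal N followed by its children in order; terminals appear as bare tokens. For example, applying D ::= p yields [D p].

B
B or C
B or C or C
C or C or C
D or C or C
r or C or C
r or D or C
r or q or C
r or q or C and D
r or q or D and D
r or q or p and D
r or q or p and p

[B [B [B [C [D r]]] or [C [D q]]] or [C [C [D p]] and [D p]]]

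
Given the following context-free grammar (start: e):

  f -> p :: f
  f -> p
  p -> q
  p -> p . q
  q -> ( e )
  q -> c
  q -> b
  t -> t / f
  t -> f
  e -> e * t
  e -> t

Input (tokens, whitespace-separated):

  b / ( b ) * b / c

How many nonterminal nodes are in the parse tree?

[e [e [t [t [f [p [q b]]]] / [f [p [q ( [e [t [f [p [q b]]]]] )]]]]] * [t [t [f [p [q b]]]] / [f [p [q c]]]]]

23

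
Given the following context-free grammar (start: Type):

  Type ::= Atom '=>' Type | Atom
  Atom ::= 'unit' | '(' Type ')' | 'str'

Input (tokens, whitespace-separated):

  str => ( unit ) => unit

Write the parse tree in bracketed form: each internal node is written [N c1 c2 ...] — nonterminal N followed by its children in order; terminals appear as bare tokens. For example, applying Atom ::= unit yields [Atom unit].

Type
Atom => Type
str => Type
str => Atom => Type
str => ( Type ) => Type
str => ( Atom ) => Type
str => ( unit ) => Type
str => ( unit ) => Atom
str => ( unit ) => unit

[Type [Atom str] => [Type [Atom ( [Type [Atom unit]] )] => [Type [Atom unit]]]]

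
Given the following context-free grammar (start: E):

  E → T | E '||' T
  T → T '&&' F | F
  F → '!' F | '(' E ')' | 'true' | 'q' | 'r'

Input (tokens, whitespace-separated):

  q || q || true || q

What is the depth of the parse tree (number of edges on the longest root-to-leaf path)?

6

[E [E [E [E [T [F q]]] || [T [F q]]] || [T [F true]]] || [T [F q]]]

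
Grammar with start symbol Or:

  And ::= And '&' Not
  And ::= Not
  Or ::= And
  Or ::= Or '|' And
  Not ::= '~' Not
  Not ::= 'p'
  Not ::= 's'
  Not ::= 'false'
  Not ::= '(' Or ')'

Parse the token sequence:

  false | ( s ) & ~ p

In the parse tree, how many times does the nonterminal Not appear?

[Or [Or [And [Not false]]] | [And [And [Not ( [Or [And [Not s]]] )]] & [Not ~ [Not p]]]]

5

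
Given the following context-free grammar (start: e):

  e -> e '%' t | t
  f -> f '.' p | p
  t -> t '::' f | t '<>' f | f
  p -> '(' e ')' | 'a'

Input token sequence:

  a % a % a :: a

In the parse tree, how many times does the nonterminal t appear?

4

[e [e [e [t [f [p a]]]] % [t [f [p a]]]] % [t [t [f [p a]]] :: [f [p a]]]]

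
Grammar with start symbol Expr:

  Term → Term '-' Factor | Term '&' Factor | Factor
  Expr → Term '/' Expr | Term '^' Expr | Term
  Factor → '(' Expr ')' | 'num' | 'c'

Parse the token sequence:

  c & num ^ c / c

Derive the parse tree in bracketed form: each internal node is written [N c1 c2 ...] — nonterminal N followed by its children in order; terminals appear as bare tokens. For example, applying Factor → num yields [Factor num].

Expr
Term ^ Expr
Term & Factor ^ Expr
Factor & Factor ^ Expr
c & Factor ^ Expr
c & num ^ Expr
c & num ^ Term / Expr
c & num ^ Factor / Expr
c & num ^ c / Expr
c & num ^ c / Term
c & num ^ c / Factor
c & num ^ c / c

[Expr [Term [Term [Factor c]] & [Factor num]] ^ [Expr [Term [Factor c]] / [Expr [Term [Factor c]]]]]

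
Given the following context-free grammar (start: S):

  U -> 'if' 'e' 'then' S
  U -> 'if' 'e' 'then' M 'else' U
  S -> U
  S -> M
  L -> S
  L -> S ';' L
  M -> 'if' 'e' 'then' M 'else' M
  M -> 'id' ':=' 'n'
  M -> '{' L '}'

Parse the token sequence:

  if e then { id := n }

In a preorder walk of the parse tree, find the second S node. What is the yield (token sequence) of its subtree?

{ id := n }

[S [U if e then [S [M { [L [S [M id := n]]] }]]]]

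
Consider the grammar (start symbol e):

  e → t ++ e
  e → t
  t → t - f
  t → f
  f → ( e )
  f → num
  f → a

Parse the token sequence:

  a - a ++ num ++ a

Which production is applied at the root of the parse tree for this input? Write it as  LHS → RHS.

[e [t [t [f a]] - [f a]] ++ [e [t [f num]] ++ [e [t [f a]]]]]

e → t ++ e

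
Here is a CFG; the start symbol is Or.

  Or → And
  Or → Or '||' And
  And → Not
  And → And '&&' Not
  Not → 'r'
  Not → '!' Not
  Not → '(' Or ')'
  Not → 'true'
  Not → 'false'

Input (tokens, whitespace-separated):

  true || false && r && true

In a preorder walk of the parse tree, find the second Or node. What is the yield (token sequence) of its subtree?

[Or [Or [And [Not true]]] || [And [And [And [Not false]] && [Not r]] && [Not true]]]

true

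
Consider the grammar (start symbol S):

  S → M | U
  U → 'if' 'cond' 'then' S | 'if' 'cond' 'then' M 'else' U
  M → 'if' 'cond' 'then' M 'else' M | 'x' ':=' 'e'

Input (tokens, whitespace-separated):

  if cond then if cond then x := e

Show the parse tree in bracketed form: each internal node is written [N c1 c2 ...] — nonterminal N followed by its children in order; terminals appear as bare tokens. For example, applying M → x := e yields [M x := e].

S
U
if cond then S
if cond then U
if cond then if cond then S
if cond then if cond then M
if cond then if cond then x := e

[S [U if cond then [S [U if cond then [S [M x := e]]]]]]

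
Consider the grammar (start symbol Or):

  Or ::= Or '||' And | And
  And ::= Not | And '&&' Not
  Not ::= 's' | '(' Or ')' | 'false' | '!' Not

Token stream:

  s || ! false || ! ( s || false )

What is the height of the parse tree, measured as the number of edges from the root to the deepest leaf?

[Or [Or [Or [And [Not s]]] || [And [Not ! [Not false]]]] || [And [Not ! [Not ( [Or [Or [And [Not s]]] || [And [Not false]]] )]]]]

8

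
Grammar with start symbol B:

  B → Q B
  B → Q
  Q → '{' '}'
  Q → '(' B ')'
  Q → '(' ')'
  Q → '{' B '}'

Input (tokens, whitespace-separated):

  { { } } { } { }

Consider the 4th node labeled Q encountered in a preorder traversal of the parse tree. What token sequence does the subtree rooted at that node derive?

{ }

[B [Q { [B [Q { }]] }] [B [Q { }] [B [Q { }]]]]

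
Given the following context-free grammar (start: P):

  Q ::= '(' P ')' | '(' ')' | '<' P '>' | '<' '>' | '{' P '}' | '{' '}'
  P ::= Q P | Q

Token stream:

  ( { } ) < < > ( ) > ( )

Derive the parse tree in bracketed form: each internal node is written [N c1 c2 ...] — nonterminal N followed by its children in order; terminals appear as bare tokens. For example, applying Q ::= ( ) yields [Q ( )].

P
Q P
( P ) P
( Q ) P
( { } ) P
( { } ) Q P
( { } ) < P > P
( { } ) < Q P > P
( { } ) < < > P > P
( { } ) < < > Q > P
( { } ) < < > ( ) > P
( { } ) < < > ( ) > Q
( { } ) < < > ( ) > ( )

[P [Q ( [P [Q { }]] )] [P [Q < [P [Q < >] [P [Q ( )]]] >] [P [Q ( )]]]]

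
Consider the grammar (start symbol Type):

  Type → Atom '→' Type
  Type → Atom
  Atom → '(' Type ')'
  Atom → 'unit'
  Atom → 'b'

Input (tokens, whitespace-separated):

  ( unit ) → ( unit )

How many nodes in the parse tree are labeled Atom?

4

[Type [Atom ( [Type [Atom unit]] )] → [Type [Atom ( [Type [Atom unit]] )]]]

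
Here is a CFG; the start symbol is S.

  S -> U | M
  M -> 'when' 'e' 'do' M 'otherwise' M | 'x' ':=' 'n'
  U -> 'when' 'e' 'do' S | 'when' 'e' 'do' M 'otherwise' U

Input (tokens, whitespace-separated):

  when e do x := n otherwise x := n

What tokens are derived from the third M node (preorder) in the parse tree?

[S [M when e do [M x := n] otherwise [M x := n]]]

x := n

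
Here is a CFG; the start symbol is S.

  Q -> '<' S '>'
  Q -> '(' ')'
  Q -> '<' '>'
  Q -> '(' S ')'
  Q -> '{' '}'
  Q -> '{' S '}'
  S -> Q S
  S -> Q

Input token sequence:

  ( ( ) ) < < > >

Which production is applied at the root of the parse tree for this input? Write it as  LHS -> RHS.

S -> Q S

[S [Q ( [S [Q ( )]] )] [S [Q < [S [Q < >]] >]]]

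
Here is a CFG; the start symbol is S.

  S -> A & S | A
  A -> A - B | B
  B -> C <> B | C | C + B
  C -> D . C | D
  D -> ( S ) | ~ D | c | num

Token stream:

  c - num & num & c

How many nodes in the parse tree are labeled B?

[S [A [A [B [C [D c]]]] - [B [C [D num]]]] & [S [A [B [C [D num]]]] & [S [A [B [C [D c]]]]]]]

4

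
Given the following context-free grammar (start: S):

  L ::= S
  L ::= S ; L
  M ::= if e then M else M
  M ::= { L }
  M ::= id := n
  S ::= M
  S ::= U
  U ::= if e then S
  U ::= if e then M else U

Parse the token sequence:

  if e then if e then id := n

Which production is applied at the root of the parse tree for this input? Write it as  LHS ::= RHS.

S ::= U

[S [U if e then [S [U if e then [S [M id := n]]]]]]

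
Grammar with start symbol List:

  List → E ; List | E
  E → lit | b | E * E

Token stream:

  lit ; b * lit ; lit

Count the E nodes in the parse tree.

[List [E lit] ; [List [E [E b] * [E lit]] ; [List [E lit]]]]

5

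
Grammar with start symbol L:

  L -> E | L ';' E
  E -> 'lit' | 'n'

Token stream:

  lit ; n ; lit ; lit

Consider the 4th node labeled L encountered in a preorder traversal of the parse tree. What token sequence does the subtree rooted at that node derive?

[L [L [L [L [E lit]] ; [E n]] ; [E lit]] ; [E lit]]

lit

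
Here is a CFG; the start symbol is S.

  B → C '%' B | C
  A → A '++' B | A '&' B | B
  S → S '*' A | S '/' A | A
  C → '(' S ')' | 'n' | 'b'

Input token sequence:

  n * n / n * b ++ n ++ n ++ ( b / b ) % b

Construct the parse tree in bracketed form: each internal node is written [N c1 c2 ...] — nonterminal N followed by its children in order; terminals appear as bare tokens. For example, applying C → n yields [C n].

[S [S [S [S [A [B [C n]]]] * [A [B [C n]]]] / [A [B [C n]]]] * [A [A [A [A [B [C b]]] ++ [B [C n]]] ++ [B [C n]]] ++ [B [C ( [S [S [A [B [C b]]]] / [A [B [C b]]]] )] % [B [C b]]]]]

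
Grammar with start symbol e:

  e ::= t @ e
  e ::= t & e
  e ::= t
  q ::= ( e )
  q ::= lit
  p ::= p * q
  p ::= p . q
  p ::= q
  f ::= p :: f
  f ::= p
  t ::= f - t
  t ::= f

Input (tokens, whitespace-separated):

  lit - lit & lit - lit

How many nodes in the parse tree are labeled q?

[e [t [f [p [q lit]]] - [t [f [p [q lit]]]]] & [e [t [f [p [q lit]]] - [t [f [p [q lit]]]]]]]

4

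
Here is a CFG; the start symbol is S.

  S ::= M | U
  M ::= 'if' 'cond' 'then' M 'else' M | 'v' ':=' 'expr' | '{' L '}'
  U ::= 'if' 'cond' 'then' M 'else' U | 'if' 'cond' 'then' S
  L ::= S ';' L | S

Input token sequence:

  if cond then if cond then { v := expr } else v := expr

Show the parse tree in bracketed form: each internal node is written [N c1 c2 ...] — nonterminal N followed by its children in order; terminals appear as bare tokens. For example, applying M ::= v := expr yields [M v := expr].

[S [U if cond then [S [M if cond then [M { [L [S [M v := expr]]] }] else [M v := expr]]]]]

S
U
if cond then S
if cond then M
if cond then if cond then M else M
if cond then if cond then { L } else M
if cond then if cond then { S } else M
if cond then if cond then { M } else M
if cond then if cond then { v := expr } else M
if cond then if cond then { v := expr } else v := expr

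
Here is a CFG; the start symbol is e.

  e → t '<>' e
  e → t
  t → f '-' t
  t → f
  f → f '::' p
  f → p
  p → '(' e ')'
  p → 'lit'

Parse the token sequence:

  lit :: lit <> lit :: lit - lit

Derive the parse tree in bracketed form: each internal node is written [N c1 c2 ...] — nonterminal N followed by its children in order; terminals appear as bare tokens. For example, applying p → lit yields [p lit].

e
t <> e
f <> e
f :: p <> e
p :: p <> e
lit :: p <> e
lit :: lit <> e
lit :: lit <> t
lit :: lit <> f - t
lit :: lit <> f :: p - t
lit :: lit <> p :: p - t
lit :: lit <> lit :: p - t
lit :: lit <> lit :: lit - t
lit :: lit <> lit :: lit - f
lit :: lit <> lit :: lit - p
lit :: lit <> lit :: lit - lit

[e [t [f [f [p lit]] :: [p lit]]] <> [e [t [f [f [p lit]] :: [p lit]] - [t [f [p lit]]]]]]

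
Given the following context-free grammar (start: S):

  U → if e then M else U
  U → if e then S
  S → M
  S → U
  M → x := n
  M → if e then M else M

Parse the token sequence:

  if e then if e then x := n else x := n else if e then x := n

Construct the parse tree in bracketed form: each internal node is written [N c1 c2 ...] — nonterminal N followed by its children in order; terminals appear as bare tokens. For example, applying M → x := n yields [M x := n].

[S [U if e then [M if e then [M x := n] else [M x := n]] else [U if e then [S [M x := n]]]]]

S
U
if e then M else U
if e then if e then M else M else U
if e then if e then x := n else M else U
if e then if e then x := n else x := n else U
if e then if e then x := n else x := n else if e then S
if e then if e then x := n else x := n else if e then M
if e then if e then x := n else x := n else if e then x := n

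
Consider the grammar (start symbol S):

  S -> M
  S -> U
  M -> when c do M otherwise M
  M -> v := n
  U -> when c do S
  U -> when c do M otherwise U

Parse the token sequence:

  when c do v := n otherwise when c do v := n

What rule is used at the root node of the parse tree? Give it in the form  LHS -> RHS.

S -> U

[S [U when c do [M v := n] otherwise [U when c do [S [M v := n]]]]]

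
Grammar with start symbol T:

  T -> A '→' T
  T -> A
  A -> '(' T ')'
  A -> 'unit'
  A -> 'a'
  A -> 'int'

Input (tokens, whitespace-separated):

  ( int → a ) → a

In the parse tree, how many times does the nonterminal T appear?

4

[T [A ( [T [A int] → [T [A a]]] )] → [T [A a]]]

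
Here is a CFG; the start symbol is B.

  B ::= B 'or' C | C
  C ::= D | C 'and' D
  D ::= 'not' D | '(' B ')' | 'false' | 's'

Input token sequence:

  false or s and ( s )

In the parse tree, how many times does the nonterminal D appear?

[B [B [C [D false]]] or [C [C [D s]] and [D ( [B [C [D s]]] )]]]

4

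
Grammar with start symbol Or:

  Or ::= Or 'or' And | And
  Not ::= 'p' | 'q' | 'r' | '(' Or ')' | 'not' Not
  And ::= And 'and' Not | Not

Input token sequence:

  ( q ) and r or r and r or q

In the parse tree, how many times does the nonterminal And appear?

6

[Or [Or [Or [And [And [Not ( [Or [And [Not q]]] )]] and [Not r]]] or [And [And [Not r]] and [Not r]]] or [And [Not q]]]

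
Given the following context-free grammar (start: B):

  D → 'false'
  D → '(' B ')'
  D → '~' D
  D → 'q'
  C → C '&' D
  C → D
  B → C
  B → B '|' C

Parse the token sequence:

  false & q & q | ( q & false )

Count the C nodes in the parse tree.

[B [B [C [C [C [D false]] & [D q]] & [D q]]] | [C [D ( [B [C [C [D q]] & [D false]]] )]]]

6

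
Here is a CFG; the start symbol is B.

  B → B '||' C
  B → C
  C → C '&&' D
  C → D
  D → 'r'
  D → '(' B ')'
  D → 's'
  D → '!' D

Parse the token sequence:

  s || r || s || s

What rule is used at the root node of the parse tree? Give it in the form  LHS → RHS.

B → B '||' C

[B [B [B [B [C [D s]]] || [C [D r]]] || [C [D s]]] || [C [D s]]]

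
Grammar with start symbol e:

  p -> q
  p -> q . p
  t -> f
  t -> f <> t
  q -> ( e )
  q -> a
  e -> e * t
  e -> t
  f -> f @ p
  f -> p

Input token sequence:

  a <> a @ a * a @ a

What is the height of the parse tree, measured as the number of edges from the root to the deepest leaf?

[e [e [t [f [p [q a]]] <> [t [f [f [p [q a]]] @ [p [q a]]]]]] * [t [f [f [p [q a]]] @ [p [q a]]]]]

8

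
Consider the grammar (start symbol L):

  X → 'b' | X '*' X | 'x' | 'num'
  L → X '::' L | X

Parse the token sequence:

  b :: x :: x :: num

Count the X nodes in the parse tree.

4

[L [X b] :: [L [X x] :: [L [X x] :: [L [X num]]]]]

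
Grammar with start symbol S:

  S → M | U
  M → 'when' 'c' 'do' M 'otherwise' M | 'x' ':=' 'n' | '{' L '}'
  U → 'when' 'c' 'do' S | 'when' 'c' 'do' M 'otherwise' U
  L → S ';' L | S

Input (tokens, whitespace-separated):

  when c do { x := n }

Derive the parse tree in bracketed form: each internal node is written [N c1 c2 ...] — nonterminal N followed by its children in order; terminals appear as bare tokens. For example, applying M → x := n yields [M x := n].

[S [U when c do [S [M { [L [S [M x := n]]] }]]]]

S
U
when c do S
when c do M
when c do { L }
when c do { S }
when c do { M }
when c do { x := n }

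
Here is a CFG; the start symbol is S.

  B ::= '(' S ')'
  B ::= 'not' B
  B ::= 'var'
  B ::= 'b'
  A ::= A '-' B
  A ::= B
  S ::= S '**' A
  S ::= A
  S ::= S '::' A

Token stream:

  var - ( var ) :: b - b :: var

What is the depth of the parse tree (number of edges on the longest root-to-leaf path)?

[S [S [S [A [A [B var]] - [B ( [S [A [B var]]] )]]] :: [A [A [B b]] - [B b]]] :: [A [B var]]]

8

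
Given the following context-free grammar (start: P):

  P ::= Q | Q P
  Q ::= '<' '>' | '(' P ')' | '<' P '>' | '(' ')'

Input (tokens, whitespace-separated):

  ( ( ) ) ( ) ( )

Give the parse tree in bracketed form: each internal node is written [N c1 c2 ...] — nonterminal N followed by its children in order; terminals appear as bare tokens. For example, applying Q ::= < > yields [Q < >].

P
Q P
( P ) P
( Q ) P
( ( ) ) P
( ( ) ) Q P
( ( ) ) ( ) P
( ( ) ) ( ) Q
( ( ) ) ( ) ( )

[P [Q ( [P [Q ( )]] )] [P [Q ( )] [P [Q ( )]]]]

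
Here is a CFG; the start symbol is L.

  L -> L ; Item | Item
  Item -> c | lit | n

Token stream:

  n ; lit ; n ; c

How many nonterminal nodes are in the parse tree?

8

[L [L [L [L [Item n]] ; [Item lit]] ; [Item n]] ; [Item c]]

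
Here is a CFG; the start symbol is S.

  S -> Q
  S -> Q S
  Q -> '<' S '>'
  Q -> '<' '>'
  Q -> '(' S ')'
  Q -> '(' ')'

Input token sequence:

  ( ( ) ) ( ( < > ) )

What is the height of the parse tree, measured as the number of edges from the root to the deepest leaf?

7

[S [Q ( [S [Q ( )]] )] [S [Q ( [S [Q ( [S [Q < >]] )]] )]]]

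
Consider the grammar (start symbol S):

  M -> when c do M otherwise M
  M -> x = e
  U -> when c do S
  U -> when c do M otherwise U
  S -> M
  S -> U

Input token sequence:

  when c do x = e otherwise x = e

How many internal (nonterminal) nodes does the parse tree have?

4

[S [M when c do [M x = e] otherwise [M x = e]]]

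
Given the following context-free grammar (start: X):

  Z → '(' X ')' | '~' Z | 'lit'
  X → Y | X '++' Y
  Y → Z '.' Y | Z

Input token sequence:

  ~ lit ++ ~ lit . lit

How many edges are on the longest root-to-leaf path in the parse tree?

5

[X [X [Y [Z ~ [Z lit]]]] ++ [Y [Z ~ [Z lit]] . [Y [Z lit]]]]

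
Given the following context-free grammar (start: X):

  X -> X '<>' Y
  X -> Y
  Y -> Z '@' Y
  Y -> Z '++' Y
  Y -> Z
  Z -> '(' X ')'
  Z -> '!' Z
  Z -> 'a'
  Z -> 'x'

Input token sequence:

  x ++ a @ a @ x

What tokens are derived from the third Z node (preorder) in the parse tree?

a

[X [Y [Z x] ++ [Y [Z a] @ [Y [Z a] @ [Y [Z x]]]]]]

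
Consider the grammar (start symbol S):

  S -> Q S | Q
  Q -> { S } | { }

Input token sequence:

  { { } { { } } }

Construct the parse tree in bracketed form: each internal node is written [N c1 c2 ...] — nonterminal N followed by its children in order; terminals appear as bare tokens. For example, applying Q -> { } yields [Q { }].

[S [Q { [S [Q { }] [S [Q { [S [Q { }]] }]]] }]]

S
Q
{ S }
{ Q S }
{ { } S }
{ { } Q }
{ { } { S } }
{ { } { Q } }
{ { } { { } } }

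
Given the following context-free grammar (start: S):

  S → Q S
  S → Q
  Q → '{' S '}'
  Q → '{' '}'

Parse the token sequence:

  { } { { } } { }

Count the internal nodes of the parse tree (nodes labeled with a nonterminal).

[S [Q { }] [S [Q { [S [Q { }]] }] [S [Q { }]]]]

8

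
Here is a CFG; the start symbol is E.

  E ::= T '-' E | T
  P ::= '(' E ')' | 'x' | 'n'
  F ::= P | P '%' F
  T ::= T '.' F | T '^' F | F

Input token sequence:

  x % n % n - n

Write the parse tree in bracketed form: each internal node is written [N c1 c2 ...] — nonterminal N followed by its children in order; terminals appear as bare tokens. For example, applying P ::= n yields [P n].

E
T - E
F - E
P % F - E
x % F - E
x % P % F - E
x % n % F - E
x % n % P - E
x % n % n - E
x % n % n - T
x % n % n - F
x % n % n - P
x % n % n - n

[E [T [F [P x] % [F [P n] % [F [P n]]]]] - [E [T [F [P n]]]]]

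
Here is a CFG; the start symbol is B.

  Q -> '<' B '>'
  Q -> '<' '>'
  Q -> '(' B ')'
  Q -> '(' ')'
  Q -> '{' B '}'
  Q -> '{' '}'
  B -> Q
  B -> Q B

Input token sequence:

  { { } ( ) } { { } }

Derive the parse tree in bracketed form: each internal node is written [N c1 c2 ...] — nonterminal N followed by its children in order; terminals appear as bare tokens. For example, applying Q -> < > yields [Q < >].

[B [Q { [B [Q { }] [B [Q ( )]]] }] [B [Q { [B [Q { }]] }]]]

B
Q B
{ B } B
{ Q B } B
{ { } B } B
{ { } Q } B
{ { } ( ) } B
{ { } ( ) } Q
{ { } ( ) } { B }
{ { } ( ) } { Q }
{ { } ( ) } { { } }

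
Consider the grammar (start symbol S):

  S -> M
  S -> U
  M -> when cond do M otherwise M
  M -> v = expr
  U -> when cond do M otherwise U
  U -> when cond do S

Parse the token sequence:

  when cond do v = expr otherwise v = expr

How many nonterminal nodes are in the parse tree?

[S [M when cond do [M v = expr] otherwise [M v = expr]]]

4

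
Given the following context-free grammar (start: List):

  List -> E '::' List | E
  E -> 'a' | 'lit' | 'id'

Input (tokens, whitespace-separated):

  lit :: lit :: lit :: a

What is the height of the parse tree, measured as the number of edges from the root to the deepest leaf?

[List [E lit] :: [List [E lit] :: [List [E lit] :: [List [E a]]]]]

5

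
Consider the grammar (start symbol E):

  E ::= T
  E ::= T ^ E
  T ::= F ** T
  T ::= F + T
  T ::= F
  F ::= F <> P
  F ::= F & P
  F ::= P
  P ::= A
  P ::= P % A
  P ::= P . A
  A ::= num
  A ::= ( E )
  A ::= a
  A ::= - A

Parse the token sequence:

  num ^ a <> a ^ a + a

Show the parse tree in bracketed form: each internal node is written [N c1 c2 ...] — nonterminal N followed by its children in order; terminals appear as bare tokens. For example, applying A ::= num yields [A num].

[E [T [F [P [A num]]]] ^ [E [T [F [F [P [A a]]] <> [P [A a]]]] ^ [E [T [F [P [A a]]] + [T [F [P [A a]]]]]]]]

E
T ^ E
F ^ E
P ^ E
A ^ E
num ^ E
num ^ T ^ E
num ^ F ^ E
num ^ F <> P ^ E
num ^ P <> P ^ E
num ^ A <> P ^ E
num ^ a <> P ^ E
num ^ a <> A ^ E
num ^ a <> a ^ E
num ^ a <> a ^ T
num ^ a <> a ^ F + T
num ^ a <> a ^ P + T
num ^ a <> a ^ A + T
num ^ a <> a ^ a + T
num ^ a <> a ^ a + F
num ^ a <> a ^ a + P
num ^ a <> a ^ a + A
num ^ a <> a ^ a + a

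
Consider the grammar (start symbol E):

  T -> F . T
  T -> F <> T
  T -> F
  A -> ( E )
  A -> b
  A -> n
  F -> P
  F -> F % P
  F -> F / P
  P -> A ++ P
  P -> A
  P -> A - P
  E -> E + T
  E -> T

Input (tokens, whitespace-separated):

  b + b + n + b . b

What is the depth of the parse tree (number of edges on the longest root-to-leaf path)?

8

[E [E [E [E [T [F [P [A b]]]]] + [T [F [P [A b]]]]] + [T [F [P [A n]]]]] + [T [F [P [A b]]] . [T [F [P [A b]]]]]]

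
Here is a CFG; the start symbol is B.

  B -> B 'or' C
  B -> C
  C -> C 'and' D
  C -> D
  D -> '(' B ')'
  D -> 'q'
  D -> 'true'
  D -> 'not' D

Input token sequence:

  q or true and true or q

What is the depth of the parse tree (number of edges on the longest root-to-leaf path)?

5

[B [B [B [C [D q]]] or [C [C [D true]] and [D true]]] or [C [D q]]]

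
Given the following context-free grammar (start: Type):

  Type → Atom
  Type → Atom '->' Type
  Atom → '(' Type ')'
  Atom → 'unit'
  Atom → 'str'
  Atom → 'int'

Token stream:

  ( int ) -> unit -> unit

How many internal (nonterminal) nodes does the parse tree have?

8

[Type [Atom ( [Type [Atom int]] )] -> [Type [Atom unit] -> [Type [Atom unit]]]]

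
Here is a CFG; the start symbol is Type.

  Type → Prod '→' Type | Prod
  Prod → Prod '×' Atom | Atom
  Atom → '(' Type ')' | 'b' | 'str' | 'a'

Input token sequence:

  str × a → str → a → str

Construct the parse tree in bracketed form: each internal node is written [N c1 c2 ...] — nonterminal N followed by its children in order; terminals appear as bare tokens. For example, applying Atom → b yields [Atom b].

[Type [Prod [Prod [Atom str]] × [Atom a]] → [Type [Prod [Atom str]] → [Type [Prod [Atom a]] → [Type [Prod [Atom str]]]]]]

Type
Prod → Type
Prod × Atom → Type
Atom × Atom → Type
str × Atom → Type
str × a → Type
str × a → Prod → Type
str × a → Atom → Type
str × a → str → Type
str × a → str → Prod → Type
str × a → str → Atom → Type
str × a → str → a → Type
str × a → str → a → Prod
str × a → str → a → Atom
str × a → str → a → str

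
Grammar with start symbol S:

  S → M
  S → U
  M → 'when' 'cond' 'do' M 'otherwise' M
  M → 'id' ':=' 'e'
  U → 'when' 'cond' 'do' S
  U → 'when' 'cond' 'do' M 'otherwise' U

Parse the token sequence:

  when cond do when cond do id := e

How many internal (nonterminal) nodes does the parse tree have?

[S [U when cond do [S [U when cond do [S [M id := e]]]]]]

6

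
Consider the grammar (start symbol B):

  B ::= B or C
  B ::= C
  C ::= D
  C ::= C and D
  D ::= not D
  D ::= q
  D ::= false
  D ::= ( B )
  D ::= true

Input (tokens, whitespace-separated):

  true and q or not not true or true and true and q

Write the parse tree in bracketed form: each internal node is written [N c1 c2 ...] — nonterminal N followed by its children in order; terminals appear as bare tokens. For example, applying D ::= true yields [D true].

[B [B [B [C [C [D true]] and [D q]]] or [C [D not [D not [D true]]]]] or [C [C [C [D true]] and [D true]] and [D q]]]

B
B or C
B or C or C
C or C or C
C and D or C or C
D and D or C or C
true and D or C or C
true and q or C or C
true and q or D or C
true and q or not D or C
true and q or not not D or C
true and q or not not true or C
true and q or not not true or C and D
true and q or not not true or C and D and D
true and q or not not true or D and D and D
true and q or not not true or true and D and D
true and q or not not true or true and true and D
true and q or not not true or true and true and q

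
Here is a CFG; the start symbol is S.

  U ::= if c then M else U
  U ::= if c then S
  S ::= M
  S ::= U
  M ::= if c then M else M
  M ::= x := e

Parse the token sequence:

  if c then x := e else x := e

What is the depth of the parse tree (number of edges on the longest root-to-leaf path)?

[S [M if c then [M x := e] else [M x := e]]]

3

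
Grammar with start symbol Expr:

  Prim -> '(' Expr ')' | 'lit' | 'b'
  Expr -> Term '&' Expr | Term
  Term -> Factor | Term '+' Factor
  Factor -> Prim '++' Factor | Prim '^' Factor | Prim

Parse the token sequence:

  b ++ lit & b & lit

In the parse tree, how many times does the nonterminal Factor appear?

4

[Expr [Term [Factor [Prim b] ++ [Factor [Prim lit]]]] & [Expr [Term [Factor [Prim b]]] & [Expr [Term [Factor [Prim lit]]]]]]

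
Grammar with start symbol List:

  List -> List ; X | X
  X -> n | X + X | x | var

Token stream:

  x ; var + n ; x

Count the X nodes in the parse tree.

[List [List [List [X x]] ; [X [X var] + [X n]]] ; [X x]]

5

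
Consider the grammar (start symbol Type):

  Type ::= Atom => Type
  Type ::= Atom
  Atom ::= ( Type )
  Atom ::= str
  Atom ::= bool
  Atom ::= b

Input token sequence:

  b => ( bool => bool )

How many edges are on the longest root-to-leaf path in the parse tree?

[Type [Atom b] => [Type [Atom ( [Type [Atom bool] => [Type [Atom bool]]] )]]]

6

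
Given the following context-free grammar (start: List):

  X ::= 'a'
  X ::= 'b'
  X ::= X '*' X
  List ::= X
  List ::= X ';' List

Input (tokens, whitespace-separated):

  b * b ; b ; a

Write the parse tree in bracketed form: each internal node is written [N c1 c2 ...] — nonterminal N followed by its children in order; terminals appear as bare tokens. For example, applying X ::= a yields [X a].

[List [X [X b] * [X b]] ; [List [X b] ; [List [X a]]]]

List
X ; List
X * X ; List
b * X ; List
b * b ; List
b * b ; X ; List
b * b ; b ; List
b * b ; b ; X
b * b ; b ; a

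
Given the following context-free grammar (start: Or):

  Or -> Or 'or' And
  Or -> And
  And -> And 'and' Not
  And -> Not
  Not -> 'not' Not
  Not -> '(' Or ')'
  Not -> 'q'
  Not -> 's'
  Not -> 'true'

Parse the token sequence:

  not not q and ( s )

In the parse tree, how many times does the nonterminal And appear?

3

[Or [And [And [Not not [Not not [Not q]]]] and [Not ( [Or [And [Not s]]] )]]]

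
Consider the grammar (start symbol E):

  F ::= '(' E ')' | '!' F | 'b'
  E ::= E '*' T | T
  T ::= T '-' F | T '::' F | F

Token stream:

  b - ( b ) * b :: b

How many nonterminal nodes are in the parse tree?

[E [E [T [T [F b]] - [F ( [E [T [F b]]] )]]] * [T [T [F b]] :: [F b]]]

13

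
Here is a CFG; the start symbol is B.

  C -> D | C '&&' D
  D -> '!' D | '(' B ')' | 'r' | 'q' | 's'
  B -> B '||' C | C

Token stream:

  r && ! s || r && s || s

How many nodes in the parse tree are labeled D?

6

[B [B [B [C [C [D r]] && [D ! [D s]]]] || [C [C [D r]] && [D s]]] || [C [D s]]]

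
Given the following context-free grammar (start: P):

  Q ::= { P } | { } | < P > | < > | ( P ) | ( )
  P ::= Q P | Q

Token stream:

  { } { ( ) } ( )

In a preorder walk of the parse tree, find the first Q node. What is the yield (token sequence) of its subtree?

{ }

[P [Q { }] [P [Q { [P [Q ( )]] }] [P [Q ( )]]]]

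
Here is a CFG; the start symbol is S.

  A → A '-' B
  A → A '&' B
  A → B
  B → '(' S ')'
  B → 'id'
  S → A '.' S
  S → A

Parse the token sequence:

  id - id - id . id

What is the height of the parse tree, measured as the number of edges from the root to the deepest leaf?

[S [A [A [A [B id]] - [B id]] - [B id]] . [S [A [B id]]]]

5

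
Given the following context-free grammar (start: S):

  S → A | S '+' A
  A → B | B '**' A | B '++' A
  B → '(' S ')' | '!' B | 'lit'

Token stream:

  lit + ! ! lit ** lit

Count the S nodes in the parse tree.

2

[S [S [A [B lit]]] + [A [B ! [B ! [B lit]]] ** [A [B lit]]]]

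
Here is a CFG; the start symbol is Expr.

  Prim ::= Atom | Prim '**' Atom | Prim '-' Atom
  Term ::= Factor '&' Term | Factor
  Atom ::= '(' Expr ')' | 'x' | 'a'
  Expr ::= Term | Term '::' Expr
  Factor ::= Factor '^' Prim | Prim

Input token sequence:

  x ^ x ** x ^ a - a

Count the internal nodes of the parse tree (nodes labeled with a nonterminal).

15

[Expr [Term [Factor [Factor [Factor [Prim [Atom x]]] ^ [Prim [Prim [Atom x]] ** [Atom x]]] ^ [Prim [Prim [Atom a]] - [Atom a]]]]]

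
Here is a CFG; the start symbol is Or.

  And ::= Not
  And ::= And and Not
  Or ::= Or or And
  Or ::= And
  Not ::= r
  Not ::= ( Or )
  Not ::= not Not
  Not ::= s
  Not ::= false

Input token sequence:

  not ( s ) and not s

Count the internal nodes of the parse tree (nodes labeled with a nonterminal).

[Or [And [And [Not not [Not ( [Or [And [Not s]]] )]]] and [Not not [Not s]]]]

10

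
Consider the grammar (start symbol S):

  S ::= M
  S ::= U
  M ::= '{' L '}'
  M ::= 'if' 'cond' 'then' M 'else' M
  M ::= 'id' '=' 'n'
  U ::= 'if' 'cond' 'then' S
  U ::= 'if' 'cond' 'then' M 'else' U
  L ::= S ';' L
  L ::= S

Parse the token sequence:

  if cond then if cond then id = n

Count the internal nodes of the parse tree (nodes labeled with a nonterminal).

[S [U if cond then [S [U if cond then [S [M id = n]]]]]]

6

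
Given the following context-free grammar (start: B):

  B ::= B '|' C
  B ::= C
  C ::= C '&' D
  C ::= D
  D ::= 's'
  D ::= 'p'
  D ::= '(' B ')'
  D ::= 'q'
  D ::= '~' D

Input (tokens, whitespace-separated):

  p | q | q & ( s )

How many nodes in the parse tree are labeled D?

5

[B [B [B [C [D p]]] | [C [D q]]] | [C [C [D q]] & [D ( [B [C [D s]]] )]]]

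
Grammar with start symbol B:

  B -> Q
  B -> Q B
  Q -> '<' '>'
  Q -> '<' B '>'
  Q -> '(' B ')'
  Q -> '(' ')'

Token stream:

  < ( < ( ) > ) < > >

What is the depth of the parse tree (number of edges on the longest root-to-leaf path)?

[B [Q < [B [Q ( [B [Q < [B [Q ( )]] >]] )] [B [Q < >]]] >]]

8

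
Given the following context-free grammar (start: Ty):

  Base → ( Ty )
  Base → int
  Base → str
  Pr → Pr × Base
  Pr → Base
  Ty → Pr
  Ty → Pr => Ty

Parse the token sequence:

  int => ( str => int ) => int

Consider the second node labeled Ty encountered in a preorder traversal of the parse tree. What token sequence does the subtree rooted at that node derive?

( str => int ) => int

[Ty [Pr [Base int]] => [Ty [Pr [Base ( [Ty [Pr [Base str]] => [Ty [Pr [Base int]]]] )]] => [Ty [Pr [Base int]]]]]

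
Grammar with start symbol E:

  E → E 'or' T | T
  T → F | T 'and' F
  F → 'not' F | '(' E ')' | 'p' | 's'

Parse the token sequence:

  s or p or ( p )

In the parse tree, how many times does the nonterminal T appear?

4

[E [E [E [T [F s]]] or [T [F p]]] or [T [F ( [E [T [F p]]] )]]]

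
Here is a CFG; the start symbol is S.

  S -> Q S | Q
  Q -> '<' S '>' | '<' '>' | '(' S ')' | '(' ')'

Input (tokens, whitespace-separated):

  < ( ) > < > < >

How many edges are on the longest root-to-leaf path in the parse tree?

[S [Q < [S [Q ( )]] >] [S [Q < >] [S [Q < >]]]]

4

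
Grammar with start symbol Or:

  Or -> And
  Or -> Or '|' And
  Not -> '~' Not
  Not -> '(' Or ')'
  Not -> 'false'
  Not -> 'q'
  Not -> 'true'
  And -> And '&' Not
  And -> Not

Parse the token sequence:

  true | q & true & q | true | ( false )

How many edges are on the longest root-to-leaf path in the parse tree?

7

[Or [Or [Or [Or [And [Not true]]] | [And [And [And [Not q]] & [Not true]] & [Not q]]] | [And [Not true]]] | [And [Not ( [Or [And [Not false]]] )]]]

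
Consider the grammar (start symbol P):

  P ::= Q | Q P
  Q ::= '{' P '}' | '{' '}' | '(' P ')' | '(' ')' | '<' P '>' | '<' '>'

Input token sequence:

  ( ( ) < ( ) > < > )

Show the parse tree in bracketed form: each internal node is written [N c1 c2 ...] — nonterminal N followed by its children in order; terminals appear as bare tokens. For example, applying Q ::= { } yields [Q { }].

P
Q
( P )
( Q P )
( ( ) P )
( ( ) Q P )
( ( ) < P > P )
( ( ) < Q > P )
( ( ) < ( ) > P )
( ( ) < ( ) > Q )
( ( ) < ( ) > < > )

[P [Q ( [P [Q ( )] [P [Q < [P [Q ( )]] >] [P [Q < >]]]] )]]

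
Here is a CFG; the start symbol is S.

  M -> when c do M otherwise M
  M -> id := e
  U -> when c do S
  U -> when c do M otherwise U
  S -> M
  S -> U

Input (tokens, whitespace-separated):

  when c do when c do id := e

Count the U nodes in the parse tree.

[S [U when c do [S [U when c do [S [M id := e]]]]]]

2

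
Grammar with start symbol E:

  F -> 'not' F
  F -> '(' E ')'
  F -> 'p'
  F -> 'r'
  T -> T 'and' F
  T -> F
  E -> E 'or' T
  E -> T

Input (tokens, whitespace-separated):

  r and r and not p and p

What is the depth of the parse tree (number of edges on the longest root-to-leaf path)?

6

[E [T [T [T [T [F r]] and [F r]] and [F not [F p]]] and [F p]]]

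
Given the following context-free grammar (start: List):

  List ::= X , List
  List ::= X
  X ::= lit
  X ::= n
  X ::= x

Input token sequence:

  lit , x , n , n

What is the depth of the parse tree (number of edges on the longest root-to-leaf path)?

[List [X lit] , [List [X x] , [List [X n] , [List [X n]]]]]

5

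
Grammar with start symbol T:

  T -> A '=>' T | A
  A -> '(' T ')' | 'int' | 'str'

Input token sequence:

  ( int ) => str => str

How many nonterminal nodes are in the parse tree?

[T [A ( [T [A int]] )] => [T [A str] => [T [A str]]]]

8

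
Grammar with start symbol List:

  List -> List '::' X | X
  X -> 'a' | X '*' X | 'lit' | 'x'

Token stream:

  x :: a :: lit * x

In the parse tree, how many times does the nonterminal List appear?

3

[List [List [List [X x]] :: [X a]] :: [X [X lit] * [X x]]]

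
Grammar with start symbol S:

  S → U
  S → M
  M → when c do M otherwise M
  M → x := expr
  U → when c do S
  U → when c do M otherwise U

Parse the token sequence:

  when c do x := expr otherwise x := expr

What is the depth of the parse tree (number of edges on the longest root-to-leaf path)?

[S [M when c do [M x := expr] otherwise [M x := expr]]]

3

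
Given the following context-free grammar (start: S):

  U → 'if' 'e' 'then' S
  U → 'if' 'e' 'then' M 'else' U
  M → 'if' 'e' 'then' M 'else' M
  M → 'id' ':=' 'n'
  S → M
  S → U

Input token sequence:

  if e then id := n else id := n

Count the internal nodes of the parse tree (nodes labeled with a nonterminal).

[S [M if e then [M id := n] else [M id := n]]]

4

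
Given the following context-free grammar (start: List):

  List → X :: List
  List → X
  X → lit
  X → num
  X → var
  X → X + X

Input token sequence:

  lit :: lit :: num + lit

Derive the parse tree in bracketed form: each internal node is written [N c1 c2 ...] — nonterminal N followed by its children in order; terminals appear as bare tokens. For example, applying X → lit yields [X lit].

List
X :: List
lit :: List
lit :: X :: List
lit :: lit :: List
lit :: lit :: X
lit :: lit :: X + X
lit :: lit :: num + X
lit :: lit :: num + lit

[List [X lit] :: [List [X lit] :: [List [X [X num] + [X lit]]]]]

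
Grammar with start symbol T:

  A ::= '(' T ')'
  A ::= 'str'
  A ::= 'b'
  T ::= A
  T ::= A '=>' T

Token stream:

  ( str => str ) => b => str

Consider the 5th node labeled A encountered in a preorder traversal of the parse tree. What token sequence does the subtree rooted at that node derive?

str

[T [A ( [T [A str] => [T [A str]]] )] => [T [A b] => [T [A str]]]]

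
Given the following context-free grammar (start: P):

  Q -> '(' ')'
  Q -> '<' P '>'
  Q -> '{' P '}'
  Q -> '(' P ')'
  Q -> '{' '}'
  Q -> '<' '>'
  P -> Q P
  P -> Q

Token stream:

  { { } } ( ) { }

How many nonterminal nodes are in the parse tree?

[P [Q { [P [Q { }]] }] [P [Q ( )] [P [Q { }]]]]

8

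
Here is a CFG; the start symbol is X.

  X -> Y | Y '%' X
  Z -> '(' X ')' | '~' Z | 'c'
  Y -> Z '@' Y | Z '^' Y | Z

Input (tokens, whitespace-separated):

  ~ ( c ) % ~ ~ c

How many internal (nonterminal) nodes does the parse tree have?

[X [Y [Z ~ [Z ( [X [Y [Z c]]] )]]] % [X [Y [Z ~ [Z ~ [Z c]]]]]]

12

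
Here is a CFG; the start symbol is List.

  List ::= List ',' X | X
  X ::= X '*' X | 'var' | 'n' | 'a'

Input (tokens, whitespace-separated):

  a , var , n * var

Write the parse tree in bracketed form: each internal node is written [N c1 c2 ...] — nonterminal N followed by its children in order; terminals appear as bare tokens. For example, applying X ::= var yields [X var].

[List [List [List [X a]] , [X var]] , [X [X n] * [X var]]]

List
List , X
List , X , X
X , X , X
a , X , X
a , var , X
a , var , X * X
a , var , n * X
a , var , n * var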